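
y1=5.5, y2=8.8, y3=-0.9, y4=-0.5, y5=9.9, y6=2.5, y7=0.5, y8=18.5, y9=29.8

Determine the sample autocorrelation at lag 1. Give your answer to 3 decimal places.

Mean ȳ = (5.5 + 8.8 − 0.9 − 0.5 + 9.9 + 2.5 + 0.5 + 18.5 + 29.8)/9 = 8.2333
Numerator Σ_{t=1}^{8}(y_t−ȳ)(y_{t+1}−ȳ) = 235.2889
Denominator Σ(y_t−ȳ)² = 833.4600
r_1 = 235.2889 / 833.4600 = 0.282

0.282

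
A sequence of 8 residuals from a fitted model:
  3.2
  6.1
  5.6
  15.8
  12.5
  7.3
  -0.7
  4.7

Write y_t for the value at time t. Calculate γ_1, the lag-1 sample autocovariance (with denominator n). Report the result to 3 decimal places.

Mean ȳ = (3.2 + 6.1 + 5.6 + 15.8 + 12.5 + 7.3 − 0.7 + 4.7)/8 = 6.8125
Σ_{t=1}^{7}(y_t−ȳ)(y_{t+1}−ȳ) = 58.6373
γ_1 = 58.6373 / 8 = 7.330

7.330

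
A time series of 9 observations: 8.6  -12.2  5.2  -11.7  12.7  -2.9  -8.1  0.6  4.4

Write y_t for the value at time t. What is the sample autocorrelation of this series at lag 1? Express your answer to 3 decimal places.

Mean ȳ = (8.6 − 12.2 + 5.2 − 11.7 + 12.7 − 2.9 − 8.1 + 0.6 + 4.4)/9 = -0.3778
Numerator Σ_{t=1}^{8}(y_t−ȳ)(y_{t+1}−ȳ) = -399.6883
Denominator Σ(y_t−ȳ)² = 640.4756
r_1 = -399.6883 / 640.4756 = -0.624

-0.624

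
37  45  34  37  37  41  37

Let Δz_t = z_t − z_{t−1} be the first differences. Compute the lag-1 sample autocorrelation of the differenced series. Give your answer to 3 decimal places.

First differences Δz: 8, -11, 3, 0, 4, -4
Mean of differences = 0.0000
Numerator Σ(Δz_t−Δz̄)(Δz_{t+1}−Δz̄) = -137.0000
Denominator Σ(Δz_t−Δz̄)² = 226.0000
r_1(Δz) = -137.0000 / 226.0000 = -0.606

-0.606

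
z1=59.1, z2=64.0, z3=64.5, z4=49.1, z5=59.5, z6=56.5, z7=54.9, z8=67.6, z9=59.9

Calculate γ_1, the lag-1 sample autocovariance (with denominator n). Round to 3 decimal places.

Mean z̄ = (59.1 + 64.0 + 64.5 + 49.1 + 59.5 + 56.5 + 54.9 + 67.6 + 59.9)/9 = 59.4556
Σ_{t=1}^{8}(z_t−z̄)(z_{t+1}−z̄) = -51.5398
γ_1 = -51.5398 / 9 = -5.727

-5.727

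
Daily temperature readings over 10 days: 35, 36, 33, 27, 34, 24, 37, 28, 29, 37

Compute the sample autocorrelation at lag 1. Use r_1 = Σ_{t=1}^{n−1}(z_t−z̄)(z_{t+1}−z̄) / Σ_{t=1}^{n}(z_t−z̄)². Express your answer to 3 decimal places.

Mean z̄ = (35 + 36 + 33 + 27 + 34 + 24 + 37 + 28 + 29 + 37)/10 = 32.0000
Numerator Σ_{t=1}^{9}(z_t−z̄)(z_{t+1}−z̄) = -78.0000
Denominator Σ(z_t−z̄)² = 194.0000
r_1 = -78.0000 / 194.0000 = -0.402

-0.402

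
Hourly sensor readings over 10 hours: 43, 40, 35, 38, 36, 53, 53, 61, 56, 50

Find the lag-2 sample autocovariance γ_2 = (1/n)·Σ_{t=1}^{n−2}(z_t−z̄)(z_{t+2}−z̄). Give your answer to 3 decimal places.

29.950

Mean z̄ = (43 + 40 + 35 + 38 + 36 + 53 + 53 + 61 + 56 + 50)/10 = 46.5000
Σ_{t=1}^{8}(z_t−z̄)(z_{t+2}−z̄) = 299.5000
γ_2 = 299.5000 / 10 = 29.950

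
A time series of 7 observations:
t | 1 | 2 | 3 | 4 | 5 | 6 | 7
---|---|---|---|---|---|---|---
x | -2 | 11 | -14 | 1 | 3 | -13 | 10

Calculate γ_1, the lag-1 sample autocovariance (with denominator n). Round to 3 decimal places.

-51.883

Mean x̄ = (-2 + 11 − 14 + 1 + 3 − 13 + 10)/7 = -0.5714
Σ_{t=1}^{6}(x_t−x̄)(x_{t+1}−x̄) = -363.1837
γ_1 = -363.1837 / 7 = -51.883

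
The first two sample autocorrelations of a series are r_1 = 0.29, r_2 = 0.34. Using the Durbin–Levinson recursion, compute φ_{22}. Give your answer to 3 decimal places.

0.279

φ_{22} = (r_2 − r_1²) / (1 − r_1²)
r_1² = (0.29)² = 0.0841
Numerator = 0.34 − 0.0841 = 0.2559; denominator = 1 − 0.0841 = 0.9159
φ_{22} = 0.2559 / 0.9159 = 0.279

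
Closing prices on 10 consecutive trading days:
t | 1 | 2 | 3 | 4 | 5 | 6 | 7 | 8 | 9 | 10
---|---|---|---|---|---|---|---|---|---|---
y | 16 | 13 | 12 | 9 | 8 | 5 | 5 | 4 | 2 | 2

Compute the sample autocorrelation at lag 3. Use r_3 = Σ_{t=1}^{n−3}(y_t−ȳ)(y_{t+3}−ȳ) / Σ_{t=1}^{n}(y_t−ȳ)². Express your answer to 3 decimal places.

0.126

Mean ȳ = (16 + 13 + 12 + 9 + 8 + 5 + 5 + 4 + 2 + 2)/10 = 7.6000
Σ(y_t−ȳ)(y_{t+3}−ȳ) = (11.7600) + (2.1600) + (-11.4400) + (-3.6400) + (-1.4400) + (14.5600) + (14.5600) = 26.5200
Denominator Σ(y_t−ȳ)² = 210.4000
r_3 = 26.5200 / 210.4000 = 0.126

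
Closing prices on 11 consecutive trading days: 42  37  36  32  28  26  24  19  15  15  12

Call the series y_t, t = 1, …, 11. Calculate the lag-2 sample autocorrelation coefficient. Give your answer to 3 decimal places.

0.491

Mean ȳ = (42 + 37 + 36 + 32 + 28 + 26 + 24 + 19 + 15 + 15 + 12)/11 = 26.0000
Numerator Σ_{t=1}^{9}(y_t−ȳ)(y_{t+2}−ȳ) = 495.0000
Denominator Σ(y_t−ȳ)² = 1008.0000
r_2 = 495.0000 / 1008.0000 = 0.491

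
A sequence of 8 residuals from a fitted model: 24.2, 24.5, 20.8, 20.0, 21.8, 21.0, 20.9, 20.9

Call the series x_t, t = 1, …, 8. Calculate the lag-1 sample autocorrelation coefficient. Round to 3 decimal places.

0.360

Mean x̄ = (24.2 + 24.5 + 20.8 + 20.0 + 21.8 + 21.0 + 20.9 + 20.9)/8 = 21.7625
Deviations from mean: 2.4375, 2.7375, -0.9625, -1.7625, 0.0375, -0.7625, -0.8625, -0.8625
Σ(x_t−x̄)(x_{t+1}−x̄) = (6.6727) + (-2.6348) + (1.6964) + (-0.0661) + (-0.0286) + (0.6577) + (0.7439) = 7.0411
Denominator Σ(x_t−x̄)² = 19.5388
r_1 = 7.0411 / 19.5388 = 0.360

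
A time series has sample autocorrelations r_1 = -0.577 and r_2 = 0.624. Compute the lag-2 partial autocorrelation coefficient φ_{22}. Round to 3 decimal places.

φ_{22} = (r_2 − r_1²) / (1 − r_1²)
r_1² = (-0.577)² = 0.332929
Numerator = 0.624 − 0.3329 = 0.2911; denominator = 1 − 0.3329 = 0.6671
φ_{22} = 0.2911 / 0.6671 = 0.436

0.436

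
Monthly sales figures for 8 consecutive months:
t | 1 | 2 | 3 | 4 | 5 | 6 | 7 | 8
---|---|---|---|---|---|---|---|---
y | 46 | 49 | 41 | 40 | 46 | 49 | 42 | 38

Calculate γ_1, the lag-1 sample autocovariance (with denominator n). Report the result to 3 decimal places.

Mean ȳ = (46 + 49 + 41 + 40 + 46 + 49 + 42 + 38)/8 = 43.8750
Deviations: 2.1250, 5.1250, -2.8750, -3.8750, 2.1250, 5.1250, -1.8750, -5.8750
Σ_{t=1}^{7}(y_t−ȳ)(y_{t+1}−ȳ) = 11.3594
γ_1 = 11.3594 / 8 = 1.420

1.420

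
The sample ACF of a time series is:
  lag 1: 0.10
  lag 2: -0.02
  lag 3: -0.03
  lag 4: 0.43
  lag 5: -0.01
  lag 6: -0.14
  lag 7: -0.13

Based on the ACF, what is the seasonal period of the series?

The largest autocorrelation is r_4 = 0.43; the remaining lags stay at or below 0.10.
The dominant spike at lag 4 indicates a seasonal period of 4.

4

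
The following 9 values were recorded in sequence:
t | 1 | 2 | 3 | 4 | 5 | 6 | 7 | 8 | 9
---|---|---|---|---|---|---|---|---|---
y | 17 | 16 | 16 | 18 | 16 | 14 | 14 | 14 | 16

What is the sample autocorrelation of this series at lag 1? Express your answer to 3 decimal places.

Mean ȳ = (17 + 16 + 16 + 18 + 16 + 14 + 14 + 14 + 16)/9 = 15.6667
Numerator Σ_{t=1}^{8}(y_t−ȳ)(y_{t+1}−ȳ) = 6.5556
Denominator Σ(y_t−ȳ)² = 16.0000
r_1 = 6.5556 / 16.0000 = 0.410

0.410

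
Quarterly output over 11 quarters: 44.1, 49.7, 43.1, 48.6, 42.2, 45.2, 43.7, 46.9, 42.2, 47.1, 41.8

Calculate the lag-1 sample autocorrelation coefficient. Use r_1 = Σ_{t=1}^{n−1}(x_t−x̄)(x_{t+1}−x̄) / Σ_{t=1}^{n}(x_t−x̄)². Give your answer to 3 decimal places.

-0.681

Mean x̄ = (44.1 + 49.7 + 43.1 + 48.6 + 42.2 + 45.2 + 43.7 + 46.9 + 42.2 + 47.1 + 41.8)/11 = 44.9636
Numerator Σ_{t=1}^{10}(x_t−x̄)(x_{t+1}−x̄) = -51.1568
Denominator Σ(x_t−x̄)² = 75.1255
r_1 = -51.1568 / 75.1255 = -0.681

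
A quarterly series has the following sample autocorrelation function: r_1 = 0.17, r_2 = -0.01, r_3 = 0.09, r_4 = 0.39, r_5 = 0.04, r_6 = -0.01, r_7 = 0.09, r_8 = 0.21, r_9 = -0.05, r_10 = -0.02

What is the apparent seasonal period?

The largest autocorrelation is r_4 = 0.39, with a weaker echo at lag 8 (0.21); the remaining lags stay at or below 0.17.
The dominant spike at lag 4 indicates a seasonal period of 4.

4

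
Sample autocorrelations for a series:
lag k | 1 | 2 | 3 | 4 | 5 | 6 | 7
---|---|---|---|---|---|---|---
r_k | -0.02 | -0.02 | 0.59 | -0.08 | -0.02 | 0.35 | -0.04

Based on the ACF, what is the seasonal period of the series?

The largest autocorrelation is r_3 = 0.59, with a weaker echo at lag 6 (0.35); the remaining lags stay at or below -0.02.
The dominant spike at lag 3 indicates a seasonal period of 3.

3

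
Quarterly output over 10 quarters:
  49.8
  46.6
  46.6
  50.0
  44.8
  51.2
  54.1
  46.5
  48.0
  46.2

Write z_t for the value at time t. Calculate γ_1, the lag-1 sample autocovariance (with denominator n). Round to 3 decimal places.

Mean z̄ = (49.8 + 46.6 + 46.6 + 50.0 + 44.8 + 51.2 + 54.1 + 46.5 + 48.0 + 46.2)/10 = 48.3800
Σ_{t=1}^{9}(z_t−z̄)(z_{t+1}−z̄) = -11.2184
γ_1 = -11.2184 / 10 = -1.122

-1.122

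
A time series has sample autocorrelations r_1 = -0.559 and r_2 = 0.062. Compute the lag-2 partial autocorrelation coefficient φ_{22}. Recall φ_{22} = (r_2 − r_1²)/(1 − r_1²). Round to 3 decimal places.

-0.364

φ_{22} = (r_2 − r_1²) / (1 − r_1²)
r_1² = (-0.559)² = 0.312481
Numerator = 0.062 − 0.3125 = -0.2505; denominator = 1 − 0.3125 = 0.6875
φ_{22} = -0.2505 / 0.6875 = -0.364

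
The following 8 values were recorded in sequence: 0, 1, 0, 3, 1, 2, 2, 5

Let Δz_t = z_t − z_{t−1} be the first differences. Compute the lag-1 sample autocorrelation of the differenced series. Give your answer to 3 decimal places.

-0.617

First differences Δz: 1, -1, 3, -2, 1, 0, 3
Mean of differences = 0.7143
Numerator Σ(Δz_t−Δz̄)(Δz_{t+1}−Δz̄) = -13.2245
Denominator Σ(Δz_t−Δz̄)² = 21.4286
r_1(Δz) = -13.2245 / 21.4286 = -0.617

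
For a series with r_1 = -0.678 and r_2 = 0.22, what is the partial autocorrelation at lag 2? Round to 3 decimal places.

-0.444

φ_{22} = (r_2 − r_1²) / (1 − r_1²)
r_1² = (-0.678)² = 0.459684
Numerator = 0.22 − 0.4597 = -0.2397; denominator = 1 − 0.4597 = 0.5403
φ_{22} = -0.2397 / 0.5403 = -0.444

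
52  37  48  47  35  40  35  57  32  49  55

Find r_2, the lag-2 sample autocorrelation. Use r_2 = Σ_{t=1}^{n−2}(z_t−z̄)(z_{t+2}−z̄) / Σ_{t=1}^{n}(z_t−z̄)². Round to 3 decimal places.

Mean z̄ = (52 + 37 + 48 + 47 + 35 + 40 + 35 + 57 + 32 + 49 + 55)/11 = 44.2727
Numerator Σ_{t=1}^{9}(z_t−z̄)(z_{t+2}−z̄) = 36.6694
Denominator Σ(z_t−z̄)² = 774.1818
r_2 = 36.6694 / 774.1818 = 0.047

0.047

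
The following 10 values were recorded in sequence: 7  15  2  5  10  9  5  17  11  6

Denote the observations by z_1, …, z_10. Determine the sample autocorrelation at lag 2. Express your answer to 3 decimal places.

Mean z̄ = (7 + 15 + 2 + 5 + 10 + 9 + 5 + 17 + 11 + 6)/10 = 8.7000
Numerator Σ_{t=1}^{8}(z_t−z̄)(z_{t+2}−z̄) = -54.9800
Denominator Σ(z_t−z̄)² = 198.1000
r_2 = -54.9800 / 198.1000 = -0.278

-0.278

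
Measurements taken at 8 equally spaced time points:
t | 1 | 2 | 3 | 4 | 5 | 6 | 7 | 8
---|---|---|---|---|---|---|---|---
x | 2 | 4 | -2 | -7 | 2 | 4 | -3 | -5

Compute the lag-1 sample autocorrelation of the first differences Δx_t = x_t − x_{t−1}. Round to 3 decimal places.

First differences Δx: 2, -6, -5, 9, 2, -7, -2
Mean of differences = -1.0000
Numerator Σ(Δx_t−Δx̄)(Δx_{t+1}−Δx̄) = -17.0000
Denominator Σ(Δx_t−Δx̄)² = 196.0000
r_1(Δx) = -17.0000 / 196.0000 = -0.087

-0.087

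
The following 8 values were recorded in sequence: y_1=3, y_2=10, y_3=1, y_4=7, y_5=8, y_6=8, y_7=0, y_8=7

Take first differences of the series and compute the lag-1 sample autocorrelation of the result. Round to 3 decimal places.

First differences Δy: 7, -9, 6, 1, 0, -8, 7
Mean of differences = 0.5714
Numerator Σ(Δy_t−Δȳ)(Δy_{t+1}−Δȳ) = -161.6122
Denominator Σ(Δy_t−Δȳ)² = 277.7143
r_1(Δy) = -161.6122 / 277.7143 = -0.582

-0.582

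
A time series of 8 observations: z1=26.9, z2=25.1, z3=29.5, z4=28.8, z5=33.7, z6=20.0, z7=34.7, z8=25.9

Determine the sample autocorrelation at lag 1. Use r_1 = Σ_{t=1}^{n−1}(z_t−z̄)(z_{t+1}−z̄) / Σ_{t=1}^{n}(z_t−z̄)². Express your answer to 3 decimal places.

Mean z̄ = (26.9 + 25.1 + 29.5 + 28.8 + 33.7 + 20.0 + 34.7 + 25.9)/8 = 28.0750
Deviations from mean: -1.1750, -2.9750, 1.4250, 0.7250, 5.6250, -8.0750, 6.6250, -2.1750
Numerator Σ_{t=1}^{7}(z_t−z̄)(z_{t+1}−z̄) = -108.9606
Denominator Σ(z_t−z̄)² = 158.2550
r_1 = -108.9606 / 158.2550 = -0.689

-0.689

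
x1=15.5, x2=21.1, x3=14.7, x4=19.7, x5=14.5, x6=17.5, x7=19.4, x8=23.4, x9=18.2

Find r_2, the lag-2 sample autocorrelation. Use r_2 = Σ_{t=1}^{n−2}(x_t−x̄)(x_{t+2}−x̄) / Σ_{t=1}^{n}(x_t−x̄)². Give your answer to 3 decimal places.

Mean x̄ = (15.5 + 21.1 + 14.7 + 19.7 + 14.5 + 17.5 + 19.4 + 23.4 + 18.2)/9 = 18.2222
Σ(x_t−x̄)(x_{t+2}−x̄) = (9.5883) + (4.2527) + (13.1105) + (-1.0673) + (-4.3840) + (-3.7395) + (-0.0262) = 17.7346
Denominator Σ(x_t−x̄)² = 72.8556
r_2 = 17.7346 / 72.8556 = 0.243

0.243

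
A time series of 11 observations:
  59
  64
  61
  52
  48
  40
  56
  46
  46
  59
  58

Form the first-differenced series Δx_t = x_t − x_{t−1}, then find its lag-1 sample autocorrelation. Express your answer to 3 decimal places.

First differences Δx: 5, -3, -9, -4, -8, 16, -10, 0, 13, -1
Mean of differences = -0.1000
Numerator Σ(Δx_t−Δx̄)(Δx_{t+1}−Δx̄) = -221.5100
Denominator Σ(Δx_t−Δx̄)² = 720.9000
r_1(Δx) = -221.5100 / 720.9000 = -0.307

-0.307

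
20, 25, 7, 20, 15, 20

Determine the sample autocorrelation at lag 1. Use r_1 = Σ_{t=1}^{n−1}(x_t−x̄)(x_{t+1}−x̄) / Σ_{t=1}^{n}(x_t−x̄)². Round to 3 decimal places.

Mean x̄ = (20 + 25 + 7 + 20 + 15 + 20)/6 = 17.8333
Numerator Σ_{t=1}^{5}(x_t−x̄)(x_{t+1}−x̄) = -97.8611
Denominator Σ(x_t−x̄)² = 190.8333
r_1 = -97.8611 / 190.8333 = -0.513

-0.513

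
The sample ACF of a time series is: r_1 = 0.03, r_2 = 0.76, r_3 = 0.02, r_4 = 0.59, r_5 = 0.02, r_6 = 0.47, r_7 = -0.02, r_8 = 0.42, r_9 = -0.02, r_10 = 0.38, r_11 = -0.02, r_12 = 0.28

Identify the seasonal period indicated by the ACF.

The largest autocorrelation is r_2 = 0.76, with weaker echoes at lags 4 (0.59), 6 (0.47), 8 (0.42), 10 (0.38) and 12 (0.28); the remaining lags stay at or below 0.03.
The dominant spike at lag 2 indicates a seasonal period of 2.

2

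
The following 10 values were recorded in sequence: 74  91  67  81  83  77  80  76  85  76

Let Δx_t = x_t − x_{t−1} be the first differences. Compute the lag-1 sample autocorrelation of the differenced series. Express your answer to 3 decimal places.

-0.679

First differences Δx: 17, -24, 14, 2, -6, 3, -4, 9, -9
Mean of differences = 0.2222
Numerator Σ(Δx_t−Δx̄)(Δx_{t+1}−Δx̄) = -873.7160
Denominator Σ(Δx_t−Δx̄)² = 1287.5556
r_1(Δx) = -873.7160 / 1287.5556 = -0.679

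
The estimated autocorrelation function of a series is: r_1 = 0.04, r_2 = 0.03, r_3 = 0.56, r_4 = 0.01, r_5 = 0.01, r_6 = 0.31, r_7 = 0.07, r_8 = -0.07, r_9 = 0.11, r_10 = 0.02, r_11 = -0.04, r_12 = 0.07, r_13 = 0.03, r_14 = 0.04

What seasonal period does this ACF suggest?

The largest autocorrelation is r_3 = 0.56, with a weaker echo at lag 6 (0.31); the remaining lags stay at or below 0.11.
The dominant spike at lag 3 indicates a seasonal period of 3.

3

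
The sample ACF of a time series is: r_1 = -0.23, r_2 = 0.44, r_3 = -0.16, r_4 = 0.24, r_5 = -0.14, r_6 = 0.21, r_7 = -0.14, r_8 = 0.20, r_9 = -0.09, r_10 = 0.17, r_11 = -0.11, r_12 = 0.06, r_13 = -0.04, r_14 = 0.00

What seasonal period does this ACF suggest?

The largest autocorrelation is r_2 = 0.44, with weaker echoes at lags 4 (0.24), 6 (0.21), 8 (0.20) and 10 (0.17); the remaining lags stay at or below 0.06.
The dominant spike at lag 2 indicates a seasonal period of 2.

2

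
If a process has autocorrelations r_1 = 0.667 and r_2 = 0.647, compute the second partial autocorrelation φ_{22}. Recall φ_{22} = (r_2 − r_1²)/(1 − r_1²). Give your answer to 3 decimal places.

φ_{22} = (r_2 − r_1²) / (1 − r_1²)
r_1² = (0.667)² = 0.444889
Numerator = 0.647 − 0.4449 = 0.2021; denominator = 1 − 0.4449 = 0.5551
φ_{22} = 0.2021 / 0.5551 = 0.364

0.364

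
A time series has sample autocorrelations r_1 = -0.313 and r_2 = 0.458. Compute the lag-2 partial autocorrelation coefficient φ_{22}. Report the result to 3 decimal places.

φ_{22} = (r_2 − r_1²) / (1 − r_1²)
r_1² = (-0.313)² = 0.097969
Numerator = 0.458 − 0.0980 = 0.3600; denominator = 1 − 0.0980 = 0.9020
φ_{22} = 0.3600 / 0.9020 = 0.399

0.399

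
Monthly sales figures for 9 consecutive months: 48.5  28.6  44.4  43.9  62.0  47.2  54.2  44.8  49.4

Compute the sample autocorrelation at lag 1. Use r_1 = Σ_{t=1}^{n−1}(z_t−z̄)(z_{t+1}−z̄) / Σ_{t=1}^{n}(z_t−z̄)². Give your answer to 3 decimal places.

Mean z̄ = (48.5 + 28.6 + 44.4 + 43.9 + 62.0 + 47.2 + 54.2 + 44.8 + 49.4)/9 = 47.0000
Numerator Σ_{t=1}^{8}(z_t−z̄)(z_{t+1}−z̄) = -34.8800
Denominator Σ(z_t−z̄)² = 644.6600
r_1 = -34.8800 / 644.6600 = -0.054

-0.054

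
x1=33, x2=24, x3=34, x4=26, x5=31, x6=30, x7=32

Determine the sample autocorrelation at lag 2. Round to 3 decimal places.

Mean x̄ = (33 + 24 + 34 + 26 + 31 + 30 + 32)/7 = 30.0000
Deviations from mean: 3.0000, -6.0000, 4.0000, -4.0000, 1.0000, 0.0000, 2.0000
Numerator Σ_{t=1}^{5}(x_t−x̄)(x_{t+2}−x̄) = 42.0000
Denominator Σ(x_t−x̄)² = 82.0000
r_2 = 42.0000 / 82.0000 = 0.512

0.512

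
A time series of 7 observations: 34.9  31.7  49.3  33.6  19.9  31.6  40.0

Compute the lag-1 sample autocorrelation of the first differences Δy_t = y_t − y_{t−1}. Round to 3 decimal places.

-0.188

First differences Δy: -3.2, 17.6, -15.7, -13.7, 11.7, 8.4
Mean of differences = 0.8500
Numerator Σ(Δy_t−Δȳ)(Δy_{t+1}−Δȳ) = -180.1975
Denominator Σ(Δy_t−Δȳ)² = 957.2950
r_1(Δy) = -180.1975 / 957.2950 = -0.188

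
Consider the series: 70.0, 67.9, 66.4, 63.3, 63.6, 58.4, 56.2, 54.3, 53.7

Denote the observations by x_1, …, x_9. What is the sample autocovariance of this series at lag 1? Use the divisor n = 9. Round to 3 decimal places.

Mean x̄ = (70.0 + 67.9 + 66.4 + 63.3 + 63.6 + 58.4 + 56.2 + 54.3 + 53.7)/9 = 61.5333
Σ_{t=1}^{8}(x_t−x̄)(x_{t+1}−x̄) = 202.6122
γ_1 = 202.6122 / 9 = 22.512

22.512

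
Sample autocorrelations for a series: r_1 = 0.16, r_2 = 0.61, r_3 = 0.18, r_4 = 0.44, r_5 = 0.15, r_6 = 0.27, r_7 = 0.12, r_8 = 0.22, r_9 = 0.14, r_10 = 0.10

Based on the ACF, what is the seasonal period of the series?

The largest autocorrelation is r_2 = 0.61, with weaker echoes at lags 4 (0.44), 6 (0.27) and 8 (0.22); the remaining lags stay at or below 0.18.
The dominant spike at lag 2 indicates a seasonal period of 2.

2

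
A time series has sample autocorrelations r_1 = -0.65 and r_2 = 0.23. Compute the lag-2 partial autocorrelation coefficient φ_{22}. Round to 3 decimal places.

-0.333

φ_{22} = (r_2 − r_1²) / (1 − r_1²)
r_1² = (-0.65)² = 0.4225
Numerator = 0.23 − 0.4225 = -0.1925; denominator = 1 − 0.4225 = 0.5775
φ_{22} = -0.1925 / 0.5775 = -0.333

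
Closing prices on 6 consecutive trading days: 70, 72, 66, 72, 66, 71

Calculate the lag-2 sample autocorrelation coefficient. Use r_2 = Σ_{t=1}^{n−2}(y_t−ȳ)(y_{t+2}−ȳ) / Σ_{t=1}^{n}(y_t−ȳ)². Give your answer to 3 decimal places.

0.519

Mean ȳ = (70 + 72 + 66 + 72 + 66 + 71)/6 = 69.5000
Deviations from mean: 0.5000, 2.5000, -3.5000, 2.5000, -3.5000, 1.5000
Σ(y_t−ȳ)(y_{t+2}−ȳ) = (-1.7500) + (6.2500) + (12.2500) + (3.7500) = 20.5000
Denominator Σ(y_t−ȳ)² = 39.5000
r_2 = 20.5000 / 39.5000 = 0.519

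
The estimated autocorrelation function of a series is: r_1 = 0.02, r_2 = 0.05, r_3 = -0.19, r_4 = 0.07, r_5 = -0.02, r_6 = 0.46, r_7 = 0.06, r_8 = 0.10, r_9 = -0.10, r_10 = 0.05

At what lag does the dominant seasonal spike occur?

The largest autocorrelation is r_6 = 0.46; the remaining lags stay at or below 0.10.
The dominant spike at lag 6 indicates a seasonal period of 6.

6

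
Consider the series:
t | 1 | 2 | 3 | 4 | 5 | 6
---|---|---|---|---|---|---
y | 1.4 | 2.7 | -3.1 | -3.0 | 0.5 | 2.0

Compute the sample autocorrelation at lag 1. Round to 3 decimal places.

0.139

Mean ȳ = (1.4 + 2.7 − 3.1 − 3.0 + 0.5 + 2.0)/6 = 0.0833
Numerator Σ_{t=1}^{5}(y_t−ȳ)(y_{t+1}−ȳ) = 4.4447
Denominator Σ(y_t−ȳ)² = 32.0683
r_1 = 4.4447 / 32.0683 = 0.139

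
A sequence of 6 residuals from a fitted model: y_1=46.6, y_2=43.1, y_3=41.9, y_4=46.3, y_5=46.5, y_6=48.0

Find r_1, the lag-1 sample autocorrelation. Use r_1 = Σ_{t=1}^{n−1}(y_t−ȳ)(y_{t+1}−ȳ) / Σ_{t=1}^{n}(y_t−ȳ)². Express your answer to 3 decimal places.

Mean ȳ = (46.6 + 43.1 + 41.9 + 46.3 + 46.5 + 48.0)/6 = 45.4000
Σ(y_t−ȳ)(y_{t+1}−ȳ) = (-2.7600) + (8.0500) + (-3.1500) + (0.9900) + (2.8600) = 5.9900
Denominator Σ(y_t−ȳ)² = 27.7600
r_1 = 5.9900 / 27.7600 = 0.216

0.216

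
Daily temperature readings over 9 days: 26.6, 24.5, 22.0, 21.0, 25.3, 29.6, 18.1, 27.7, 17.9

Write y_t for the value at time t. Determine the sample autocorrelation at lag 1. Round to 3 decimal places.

Mean ȳ = (26.6 + 24.5 + 22.0 + 21.0 + 25.3 + 29.6 + 18.1 + 27.7 + 17.9)/9 = 23.6333
Numerator Σ_{t=1}^{8}(y_t−ȳ)(y_{t+1}−ȳ) = -67.8211
Denominator Σ(y_t−ȳ)² = 137.5600
r_1 = -67.8211 / 137.5600 = -0.493

-0.493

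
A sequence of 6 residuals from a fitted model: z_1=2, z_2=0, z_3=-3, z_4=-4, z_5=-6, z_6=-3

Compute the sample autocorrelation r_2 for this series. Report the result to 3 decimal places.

-0.078

Mean z̄ = (2 + 0 − 3 − 4 − 6 − 3)/6 = -2.3333
Numerator Σ_{t=1}^{4}(z_t−z̄)(z_{t+2}−z̄) = -3.2222
Denominator Σ(z_t−z̄)² = 41.3333
r_2 = -3.2222 / 41.3333 = -0.078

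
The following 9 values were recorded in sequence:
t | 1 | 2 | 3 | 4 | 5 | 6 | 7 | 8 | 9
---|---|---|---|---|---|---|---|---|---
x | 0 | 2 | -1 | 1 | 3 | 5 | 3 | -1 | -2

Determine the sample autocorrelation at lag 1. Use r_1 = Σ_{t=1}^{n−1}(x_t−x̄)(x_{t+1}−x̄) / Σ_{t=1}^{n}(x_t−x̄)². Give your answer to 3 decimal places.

0.336

Mean x̄ = (0 + 2 − 1 + 1 + 3 + 5 + 3 − 1 − 2)/9 = 1.1111
Numerator Σ_{t=1}^{8}(x_t−x̄)(x_{t+1}−x̄) = 14.4321
Denominator Σ(x_t−x̄)² = 42.8889
r_1 = 14.4321 / 42.8889 = 0.336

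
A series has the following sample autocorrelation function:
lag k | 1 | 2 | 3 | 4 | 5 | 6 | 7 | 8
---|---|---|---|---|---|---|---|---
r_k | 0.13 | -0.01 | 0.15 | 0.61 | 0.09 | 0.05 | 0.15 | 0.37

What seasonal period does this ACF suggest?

4

The largest autocorrelation is r_4 = 0.61, with a weaker echo at lag 8 (0.37); the remaining lags stay at or below 0.15.
The dominant spike at lag 4 indicates a seasonal period of 4.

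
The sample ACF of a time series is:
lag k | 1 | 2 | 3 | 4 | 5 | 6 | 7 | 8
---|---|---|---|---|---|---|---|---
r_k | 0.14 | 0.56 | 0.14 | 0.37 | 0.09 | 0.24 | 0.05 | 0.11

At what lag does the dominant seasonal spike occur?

The largest autocorrelation is r_2 = 0.56, with weaker echoes at lags 4 (0.37) and 6 (0.24); the remaining lags stay at or below 0.14.
The dominant spike at lag 2 indicates a seasonal period of 2.

2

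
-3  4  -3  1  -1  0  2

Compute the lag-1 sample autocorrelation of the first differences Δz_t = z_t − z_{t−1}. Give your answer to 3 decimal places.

First differences Δz: 7, -7, 4, -2, 1, 2
Mean of differences = 0.8333
Numerator Σ(Δz_t−Δz̄)(Δz_{t+1}−Δz̄) = -82.3611
Denominator Σ(Δz_t−Δz̄)² = 118.8333
r_1(Δz) = -82.3611 / 118.8333 = -0.693

-0.693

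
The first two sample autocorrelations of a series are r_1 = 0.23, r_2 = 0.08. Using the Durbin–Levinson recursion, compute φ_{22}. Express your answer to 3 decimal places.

φ_{22} = (r_2 − r_1²) / (1 − r_1²)
r_1² = (0.23)² = 0.0529
Numerator = 0.08 − 0.0529 = 0.0271; denominator = 1 − 0.0529 = 0.9471
φ_{22} = 0.0271 / 0.9471 = 0.029

0.029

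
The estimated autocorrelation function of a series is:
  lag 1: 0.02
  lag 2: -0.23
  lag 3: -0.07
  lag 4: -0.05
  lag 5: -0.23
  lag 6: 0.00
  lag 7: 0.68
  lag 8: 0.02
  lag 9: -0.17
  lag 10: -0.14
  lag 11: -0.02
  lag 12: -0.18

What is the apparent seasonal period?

The largest autocorrelation is r_7 = 0.68; the remaining lags stay at or below 0.02.
The dominant spike at lag 7 indicates a seasonal period of 7.

7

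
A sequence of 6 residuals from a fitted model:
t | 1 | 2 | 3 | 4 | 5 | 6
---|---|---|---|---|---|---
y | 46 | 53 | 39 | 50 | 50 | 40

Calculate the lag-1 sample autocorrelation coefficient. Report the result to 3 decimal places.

Mean ȳ = (46 + 53 + 39 + 50 + 50 + 40)/6 = 46.3333
Deviations from mean: -0.3333, 6.6667, -7.3333, 3.6667, 3.6667, -6.3333
Σ(y_t−ȳ)(y_{t+1}−ȳ) = (-2.2222) + (-48.8889) + (-26.8889) + (13.4444) + (-23.2222) = -87.7778
Denominator Σ(y_t−ȳ)² = 165.3333
r_1 = -87.7778 / 165.3333 = -0.531

-0.531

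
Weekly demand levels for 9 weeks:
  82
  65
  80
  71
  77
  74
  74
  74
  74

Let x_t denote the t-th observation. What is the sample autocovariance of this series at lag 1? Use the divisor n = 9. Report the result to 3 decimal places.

-16.849

Mean x̄ = (82 + 65 + 80 + 71 + 77 + 74 + 74 + 74 + 74)/9 = 74.5556
Σ_{t=1}^{8}(x_t−x̄)(x_{t+1}−x̄) = -151.6420
γ_1 = -151.6420 / 9 = -16.849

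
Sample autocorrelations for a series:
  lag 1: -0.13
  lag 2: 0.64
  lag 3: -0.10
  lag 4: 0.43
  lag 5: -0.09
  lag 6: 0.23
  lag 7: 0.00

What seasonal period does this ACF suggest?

2

The largest autocorrelation is r_2 = 0.64, with weaker echoes at lags 4 (0.43) and 6 (0.23); the remaining lags stay at or below 0.00.
The dominant spike at lag 2 indicates a seasonal period of 2.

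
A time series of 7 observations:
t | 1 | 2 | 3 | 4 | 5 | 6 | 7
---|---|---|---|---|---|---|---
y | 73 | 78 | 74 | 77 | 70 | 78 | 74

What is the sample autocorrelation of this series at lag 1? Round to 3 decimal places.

-0.733

Mean ȳ = (73 + 78 + 74 + 77 + 70 + 78 + 74)/7 = 74.8571
Deviations from mean: -1.8571, 3.1429, -0.8571, 2.1429, -4.8571, 3.1429, -0.8571
Numerator Σ_{t=1}^{6}(y_t−ȳ)(y_{t+1}−ȳ) = -38.7347
Denominator Σ(y_t−ȳ)² = 52.8571
r_1 = -38.7347 / 52.8571 = -0.733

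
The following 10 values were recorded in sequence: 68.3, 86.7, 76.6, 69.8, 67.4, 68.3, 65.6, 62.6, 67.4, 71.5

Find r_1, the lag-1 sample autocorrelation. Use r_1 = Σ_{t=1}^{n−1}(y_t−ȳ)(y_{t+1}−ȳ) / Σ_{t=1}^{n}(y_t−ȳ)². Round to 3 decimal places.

0.333

Mean ȳ = (68.3 + 86.7 + 76.6 + 69.8 + 67.4 + 68.3 + 65.6 + 62.6 + 67.4 + 71.5)/10 = 70.4200
Numerator Σ_{t=1}^{9}(y_t−ȳ)(y_{t+1}−ȳ) = 138.8056
Denominator Σ(y_t−ȳ)² = 416.3960
r_1 = 138.8056 / 416.3960 = 0.333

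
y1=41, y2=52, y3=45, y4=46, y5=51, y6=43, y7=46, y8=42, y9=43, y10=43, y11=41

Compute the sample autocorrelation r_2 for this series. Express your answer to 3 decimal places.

0.209

Mean ȳ = (41 + 52 + 45 + 46 + 51 + 43 + 46 + 42 + 43 + 43 + 41)/11 = 44.8182
Numerator Σ_{t=1}^{9}(y_t−ȳ)(y_{t+2}−ȳ) = 29.1157
Denominator Σ(y_t−ȳ)² = 139.6364
r_2 = 29.1157 / 139.6364 = 0.209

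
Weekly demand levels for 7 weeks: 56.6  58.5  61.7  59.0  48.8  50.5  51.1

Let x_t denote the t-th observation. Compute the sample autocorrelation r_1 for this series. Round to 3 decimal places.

0.508

Mean x̄ = (56.6 + 58.5 + 61.7 + 59.0 + 48.8 + 50.5 + 51.1)/7 = 55.1714
Deviations from mean: 1.4286, 3.3286, 6.5286, 3.8286, -6.3714, -4.6714, -4.0714
Σ(x_t−x̄)(x_{t+1}−x̄) = (4.7551) + (21.7308) + (24.9951) + (-24.3935) + (29.7637) + (19.0194) = 75.8706
Denominator Σ(x_t−x̄)² = 149.3943
r_1 = 75.8706 / 149.3943 = 0.508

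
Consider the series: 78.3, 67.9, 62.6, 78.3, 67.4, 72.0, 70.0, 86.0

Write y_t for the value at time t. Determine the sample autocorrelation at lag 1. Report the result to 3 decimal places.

Mean ȳ = (78.3 + 67.9 + 62.6 + 78.3 + 67.4 + 72.0 + 70.0 + 86.0)/8 = 72.8125
Numerator Σ_{t=1}^{7}(y_t−ȳ)(y_{t+1}−ȳ) = -92.9377
Denominator Σ(y_t−ȳ)² = 400.4288
r_1 = -92.9377 / 400.4288 = -0.232

-0.232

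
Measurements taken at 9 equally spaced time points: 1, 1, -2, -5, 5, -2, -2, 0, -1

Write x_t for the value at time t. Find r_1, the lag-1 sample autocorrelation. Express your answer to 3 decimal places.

-0.403

Mean x̄ = (1 + 1 − 2 − 5 + 5 − 2 − 2 + 0 − 1)/9 = -0.5556
Numerator Σ_{t=1}^{8}(x_t−x̄)(x_{t+1}−x̄) = -25.0864
Denominator Σ(x_t−x̄)² = 62.2222
r_1 = -25.0864 / 62.2222 = -0.403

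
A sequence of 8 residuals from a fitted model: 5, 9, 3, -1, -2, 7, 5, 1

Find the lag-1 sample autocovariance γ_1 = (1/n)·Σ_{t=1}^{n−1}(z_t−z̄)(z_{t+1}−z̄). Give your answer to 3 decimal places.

Mean z̄ = (5 + 9 + 3 − 1 − 2 + 7 + 5 + 1)/8 = 3.3750
Deviations: 1.6250, 5.6250, -0.3750, -4.3750, -5.3750, 3.6250, 1.6250, -2.3750
Σ_{t=1}^{7}(z_t−z̄)(z_{t+1}−z̄) = 14.7344
γ_1 = 14.7344 / 8 = 1.842

1.842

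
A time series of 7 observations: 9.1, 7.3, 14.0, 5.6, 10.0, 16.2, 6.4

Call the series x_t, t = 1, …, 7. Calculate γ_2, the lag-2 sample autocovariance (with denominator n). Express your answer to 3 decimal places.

Mean x̄ = (9.1 + 7.3 + 14.0 + 5.6 + 10.0 + 16.2 + 6.4)/7 = 9.8000
Σ_{t=1}^{5}(x_t−x̄)(x_{t+2}−x̄) = -19.1600
γ_2 = -19.1600 / 7 = -2.737

-2.737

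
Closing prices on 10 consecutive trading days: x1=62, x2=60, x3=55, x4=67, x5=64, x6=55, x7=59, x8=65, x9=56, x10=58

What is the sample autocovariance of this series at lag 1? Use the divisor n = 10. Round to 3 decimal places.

Mean x̄ = (62 + 60 + 55 + 67 + 64 + 55 + 59 + 65 + 56 + 58)/10 = 60.1000
Σ_{t=1}^{9}(x_t−x̄)(x_{t+1}−x̄) = -39.1100
γ_1 = -39.1100 / 10 = -3.911

-3.911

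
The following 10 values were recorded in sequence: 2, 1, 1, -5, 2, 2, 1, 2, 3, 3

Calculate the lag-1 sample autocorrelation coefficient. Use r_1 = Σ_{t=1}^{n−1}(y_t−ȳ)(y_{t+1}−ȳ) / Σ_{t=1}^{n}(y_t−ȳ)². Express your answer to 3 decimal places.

Mean ȳ = (2 + 1 + 1 − 5 + 2 + 2 + 1 + 2 + 3 + 3)/10 = 1.2000
Numerator Σ_{t=1}^{9}(y_t−ȳ)(y_{t+1}−ȳ) = 1.1600
Denominator Σ(y_t−ȳ)² = 47.6000
r_1 = 1.1600 / 47.6000 = 0.024

0.024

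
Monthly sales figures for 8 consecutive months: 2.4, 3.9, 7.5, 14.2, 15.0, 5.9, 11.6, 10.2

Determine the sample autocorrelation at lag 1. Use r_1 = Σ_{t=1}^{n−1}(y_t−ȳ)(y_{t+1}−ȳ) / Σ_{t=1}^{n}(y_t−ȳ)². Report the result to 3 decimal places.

0.274

Mean ȳ = (2.4 + 3.9 + 7.5 + 14.2 + 15.0 + 5.9 + 11.6 + 10.2)/8 = 8.8375
Deviations from mean: -6.4375, -4.9375, -1.3375, 5.3625, 6.1625, -2.9375, 2.7625, 1.3625
Numerator Σ_{t=1}^{7}(y_t−ȳ)(y_{t+1}−ȳ) = 41.8098
Denominator Σ(y_t−ȳ)² = 152.4588
r_1 = 41.8098 / 152.4588 = 0.274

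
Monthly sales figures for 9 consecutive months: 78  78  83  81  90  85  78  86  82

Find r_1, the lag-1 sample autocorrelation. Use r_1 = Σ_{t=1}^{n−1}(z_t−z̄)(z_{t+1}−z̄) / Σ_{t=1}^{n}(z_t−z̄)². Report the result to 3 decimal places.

Mean z̄ = (78 + 78 + 83 + 81 + 90 + 85 + 78 + 86 + 82)/9 = 82.3333
Numerator Σ_{t=1}^{8}(z_t−z̄)(z_{t+1}−z̄) = -3.4444
Denominator Σ(z_t−z̄)² = 138.0000
r_1 = -3.4444 / 138.0000 = -0.025

-0.025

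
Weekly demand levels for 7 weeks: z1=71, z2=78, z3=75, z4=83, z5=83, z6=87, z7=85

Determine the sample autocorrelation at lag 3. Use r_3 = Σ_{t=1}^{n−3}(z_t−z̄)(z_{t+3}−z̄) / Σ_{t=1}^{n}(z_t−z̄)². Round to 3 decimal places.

-0.269

Mean z̄ = (71 + 78 + 75 + 83 + 83 + 87 + 85)/7 = 80.2857
Numerator Σ_{t=1}^{4}(z_t−z̄)(z_{t+3}−z̄) = -54.1020
Denominator Σ(z_t−z̄)² = 201.4286
r_3 = -54.1020 / 201.4286 = -0.269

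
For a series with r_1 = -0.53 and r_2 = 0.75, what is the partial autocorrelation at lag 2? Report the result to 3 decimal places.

φ_{22} = (r_2 − r_1²) / (1 − r_1²)
r_1² = (-0.53)² = 0.2809
Numerator = 0.75 − 0.2809 = 0.4691; denominator = 1 − 0.2809 = 0.7191
φ_{22} = 0.4691 / 0.7191 = 0.652

0.652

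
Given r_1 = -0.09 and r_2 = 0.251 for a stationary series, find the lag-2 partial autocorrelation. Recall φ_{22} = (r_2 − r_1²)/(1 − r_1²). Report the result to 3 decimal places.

0.245

φ_{22} = (r_2 − r_1²) / (1 − r_1²)
r_1² = (-0.09)² = 0.0081
Numerator = 0.251 − 0.0081 = 0.2429; denominator = 1 − 0.0081 = 0.9919
φ_{22} = 0.2429 / 0.9919 = 0.245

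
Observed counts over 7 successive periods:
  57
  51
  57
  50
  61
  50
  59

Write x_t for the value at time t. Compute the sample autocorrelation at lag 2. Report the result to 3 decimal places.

Mean x̄ = (57 + 51 + 57 + 50 + 61 + 50 + 59)/7 = 55.0000
Deviations from mean: 2.0000, -4.0000, 2.0000, -5.0000, 6.0000, -5.0000, 4.0000
Σ(x_t−x̄)(x_{t+2}−x̄) = (4.0000) + (20.0000) + (12.0000) + (25.0000) + (24.0000) = 85.0000
Denominator Σ(x_t−x̄)² = 126.0000
r_2 = 85.0000 / 126.0000 = 0.675

0.675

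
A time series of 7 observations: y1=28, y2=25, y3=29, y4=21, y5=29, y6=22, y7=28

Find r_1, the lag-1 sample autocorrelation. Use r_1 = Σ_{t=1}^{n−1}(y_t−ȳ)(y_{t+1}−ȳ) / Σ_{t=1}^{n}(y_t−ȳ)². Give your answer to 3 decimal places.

-0.809

Mean ȳ = (28 + 25 + 29 + 21 + 29 + 22 + 28)/7 = 26.0000
Deviations from mean: 2.0000, -1.0000, 3.0000, -5.0000, 3.0000, -4.0000, 2.0000
Numerator Σ_{t=1}^{6}(y_t−ȳ)(y_{t+1}−ȳ) = -55.0000
Denominator Σ(y_t−ȳ)² = 68.0000
r_1 = -55.0000 / 68.0000 = -0.809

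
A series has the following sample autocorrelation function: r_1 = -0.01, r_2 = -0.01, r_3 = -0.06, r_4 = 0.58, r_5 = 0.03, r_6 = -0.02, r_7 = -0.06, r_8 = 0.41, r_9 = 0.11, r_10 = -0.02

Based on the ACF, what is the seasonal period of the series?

4

The largest autocorrelation is r_4 = 0.58, with a weaker echo at lag 8 (0.41); the remaining lags stay at or below 0.11.
The dominant spike at lag 4 indicates a seasonal period of 4.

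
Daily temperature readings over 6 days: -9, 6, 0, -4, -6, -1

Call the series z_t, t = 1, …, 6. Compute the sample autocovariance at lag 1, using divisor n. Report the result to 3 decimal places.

-6.463

Mean z̄ = (-9 + 6 + 0 − 4 − 6 − 1)/6 = -2.3333
Deviations: -6.6667, 8.3333, 2.3333, -1.6667, -3.6667, 1.3333
Σ_{t=1}^{5}(z_t−z̄)(z_{t+1}−z̄) = -38.7778
γ_1 = -38.7778 / 6 = -6.463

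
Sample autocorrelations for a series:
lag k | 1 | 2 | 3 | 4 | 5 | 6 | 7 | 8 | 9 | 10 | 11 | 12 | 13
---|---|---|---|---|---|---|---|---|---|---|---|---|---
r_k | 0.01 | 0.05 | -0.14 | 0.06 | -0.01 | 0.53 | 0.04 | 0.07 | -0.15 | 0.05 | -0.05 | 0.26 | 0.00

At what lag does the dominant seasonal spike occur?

The largest autocorrelation is r_6 = 0.53, with a weaker echo at lag 12 (0.26); the remaining lags stay at or below 0.07.
The dominant spike at lag 6 indicates a seasonal period of 6.

6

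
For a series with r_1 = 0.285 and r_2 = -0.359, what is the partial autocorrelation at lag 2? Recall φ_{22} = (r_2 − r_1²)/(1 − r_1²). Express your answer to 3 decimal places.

φ_{22} = (r_2 − r_1²) / (1 − r_1²)
r_1² = (0.285)² = 0.081225
Numerator = -0.359 − 0.0812 = -0.4402; denominator = 1 − 0.0812 = 0.9188
φ_{22} = -0.4402 / 0.9188 = -0.479

-0.479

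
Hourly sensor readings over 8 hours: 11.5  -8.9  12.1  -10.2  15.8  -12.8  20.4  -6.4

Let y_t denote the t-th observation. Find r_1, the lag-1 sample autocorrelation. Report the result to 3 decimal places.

Mean ȳ = (11.5 − 8.9 + 12.1 − 10.2 + 15.8 − 12.8 + 20.4 − 6.4)/8 = 2.6875
Deviations from mean: 8.8125, -11.5875, 9.4125, -12.8875, 13.1125, -15.4875, 17.7125, -9.0875
Σ(y_t−ȳ)(y_{t+1}−ȳ) = (-102.1148) + (-109.0673) + (-121.3036) + (-168.9873) + (-203.0798) + (-274.3223) + (-160.9623) = -1139.8377
Denominator Σ(y_t−ȳ)² = 1274.7288
r_1 = -1139.8377 / 1274.7288 = -0.894

-0.894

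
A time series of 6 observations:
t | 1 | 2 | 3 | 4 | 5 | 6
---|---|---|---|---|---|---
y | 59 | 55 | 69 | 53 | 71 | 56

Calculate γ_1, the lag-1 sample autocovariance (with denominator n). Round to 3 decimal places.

Mean ȳ = (59 + 55 + 69 + 53 + 71 + 56)/6 = 60.5000
Σ_{t=1}^{5}(y_t−ȳ)(y_{t+1}−ȳ) = -228.2500
γ_1 = -228.2500 / 6 = -38.042

-38.042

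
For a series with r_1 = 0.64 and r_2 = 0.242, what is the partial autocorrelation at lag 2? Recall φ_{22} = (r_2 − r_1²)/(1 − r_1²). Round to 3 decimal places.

-0.284

φ_{22} = (r_2 − r_1²) / (1 − r_1²)
r_1² = (0.64)² = 0.4096
Numerator = 0.242 − 0.4096 = -0.1676; denominator = 1 − 0.4096 = 0.5904
φ_{22} = -0.1676 / 0.5904 = -0.284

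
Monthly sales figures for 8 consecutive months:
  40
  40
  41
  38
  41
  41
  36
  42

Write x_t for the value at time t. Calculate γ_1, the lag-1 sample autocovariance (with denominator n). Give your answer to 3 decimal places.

-1.924

Mean x̄ = (40 + 40 + 41 + 38 + 41 + 41 + 36 + 42)/8 = 39.8750
Deviations: 0.1250, 0.1250, 1.1250, -1.8750, 1.1250, 1.1250, -3.8750, 2.1250
Σ_{t=1}^{7}(x_t−x̄)(x_{t+1}−x̄) = -15.3906
γ_1 = -15.3906 / 8 = -1.924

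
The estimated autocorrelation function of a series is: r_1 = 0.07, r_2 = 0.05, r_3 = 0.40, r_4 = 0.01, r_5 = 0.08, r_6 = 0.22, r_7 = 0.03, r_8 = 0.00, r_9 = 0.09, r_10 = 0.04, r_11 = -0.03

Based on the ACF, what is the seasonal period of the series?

3

The largest autocorrelation is r_3 = 0.40, with a weaker echo at lag 6 (0.22); the remaining lags stay at or below 0.09.
The dominant spike at lag 3 indicates a seasonal period of 3.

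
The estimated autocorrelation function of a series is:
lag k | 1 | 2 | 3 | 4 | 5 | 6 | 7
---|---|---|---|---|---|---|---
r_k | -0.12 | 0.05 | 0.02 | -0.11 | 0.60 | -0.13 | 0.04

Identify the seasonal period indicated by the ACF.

The largest autocorrelation is r_5 = 0.60; the remaining lags stay at or below 0.05.
The dominant spike at lag 5 indicates a seasonal period of 5.

5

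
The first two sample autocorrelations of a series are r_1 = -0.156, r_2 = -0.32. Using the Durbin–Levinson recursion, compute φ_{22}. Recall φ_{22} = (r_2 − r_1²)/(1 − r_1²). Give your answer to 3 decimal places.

-0.353

φ_{22} = (r_2 − r_1²) / (1 − r_1²)
r_1² = (-0.156)² = 0.024336
Numerator = -0.32 − 0.0243 = -0.3443; denominator = 1 − 0.0243 = 0.9757
φ_{22} = -0.3443 / 0.9757 = -0.353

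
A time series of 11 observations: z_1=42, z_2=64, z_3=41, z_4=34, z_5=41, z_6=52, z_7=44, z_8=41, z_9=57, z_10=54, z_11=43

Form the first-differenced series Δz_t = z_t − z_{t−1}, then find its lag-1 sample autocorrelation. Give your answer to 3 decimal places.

-0.262

First differences Δz: 22, -23, -7, 7, 11, -8, -3, 16, -3, -11
Mean of differences = 0.1000
Numerator Σ(Δz_t−Δz̄)(Δz_{t+1}−Δz̄) = -443.0100
Denominator Σ(Δz_t−Δz̄)² = 1690.9000
r_1(Δz) = -443.0100 / 1690.9000 = -0.262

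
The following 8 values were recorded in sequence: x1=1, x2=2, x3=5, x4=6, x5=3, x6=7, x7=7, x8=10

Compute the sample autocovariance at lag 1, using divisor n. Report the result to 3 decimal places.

2.498

Mean x̄ = (1 + 2 + 5 + 6 + 3 + 7 + 7 + 10)/8 = 5.1250
Σ_{t=1}^{7}(x_t−x̄)(x_{t+1}−x̄) = 19.9844
γ_1 = 19.9844 / 8 = 2.498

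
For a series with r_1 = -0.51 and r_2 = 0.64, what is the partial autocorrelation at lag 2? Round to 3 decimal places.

φ_{22} = (r_2 − r_1²) / (1 − r_1²)
r_1² = (-0.51)² = 0.2601
Numerator = 0.64 − 0.2601 = 0.3799; denominator = 1 − 0.2601 = 0.7399
φ_{22} = 0.3799 / 0.7399 = 0.513

0.513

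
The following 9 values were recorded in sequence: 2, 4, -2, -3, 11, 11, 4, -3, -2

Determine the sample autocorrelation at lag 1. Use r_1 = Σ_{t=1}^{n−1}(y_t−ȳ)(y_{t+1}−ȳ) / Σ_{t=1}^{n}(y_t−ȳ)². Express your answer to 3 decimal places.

Mean ȳ = (2 + 4 − 2 − 3 + 11 + 11 + 4 − 3 − 2)/9 = 2.4444
Numerator Σ_{t=1}^{8}(y_t−ȳ)(y_{t+1}−ȳ) = 72.2469
Denominator Σ(y_t−ȳ)² = 250.2222
r_1 = 72.2469 / 250.2222 = 0.289

0.289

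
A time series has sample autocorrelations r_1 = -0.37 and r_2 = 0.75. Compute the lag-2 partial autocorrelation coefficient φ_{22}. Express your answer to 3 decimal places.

φ_{22} = (r_2 − r_1²) / (1 − r_1²)
r_1² = (-0.37)² = 0.1369
Numerator = 0.75 − 0.1369 = 0.6131; denominator = 1 − 0.1369 = 0.8631
φ_{22} = 0.6131 / 0.8631 = 0.710

0.710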